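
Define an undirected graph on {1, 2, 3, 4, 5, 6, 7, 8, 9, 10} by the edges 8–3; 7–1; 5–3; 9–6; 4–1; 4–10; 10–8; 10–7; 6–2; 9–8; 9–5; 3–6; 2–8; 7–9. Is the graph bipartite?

Yes

A valid 2-coloring puts {4, 5, 6, 7, 8} on one side and {1, 2, 3, 9, 10} on the other; every edge crosses between the two sides.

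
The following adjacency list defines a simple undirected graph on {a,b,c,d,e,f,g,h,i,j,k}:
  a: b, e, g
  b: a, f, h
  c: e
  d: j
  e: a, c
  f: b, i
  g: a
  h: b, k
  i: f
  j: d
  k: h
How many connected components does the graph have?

Component: {d, j}
Component: {a, b, c, e, f, g, h, i, k}

2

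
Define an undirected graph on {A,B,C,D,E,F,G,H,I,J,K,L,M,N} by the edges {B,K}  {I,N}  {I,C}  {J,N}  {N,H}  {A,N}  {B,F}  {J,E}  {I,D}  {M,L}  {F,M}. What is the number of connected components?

Component: {G}
Component: {B, F, K, L, M}
Component: {A, C, D, E, H, I, J, N}

3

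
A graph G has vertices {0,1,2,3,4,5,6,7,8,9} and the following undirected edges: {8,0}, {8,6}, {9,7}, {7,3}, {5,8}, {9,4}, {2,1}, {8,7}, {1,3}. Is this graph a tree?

Yes

|V| = 10, |E| = 9.
It is connected with exactly 9 edges, hence acyclic — it is a tree.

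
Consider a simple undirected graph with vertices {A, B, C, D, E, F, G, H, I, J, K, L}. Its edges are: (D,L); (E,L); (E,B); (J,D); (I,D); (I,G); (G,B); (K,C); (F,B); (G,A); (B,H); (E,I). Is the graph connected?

Component: {C, K}
Component: {A, B, D, E, F, G, H, I, J, L}
No edge joins these 2 groups, so the graph is disconnected.

No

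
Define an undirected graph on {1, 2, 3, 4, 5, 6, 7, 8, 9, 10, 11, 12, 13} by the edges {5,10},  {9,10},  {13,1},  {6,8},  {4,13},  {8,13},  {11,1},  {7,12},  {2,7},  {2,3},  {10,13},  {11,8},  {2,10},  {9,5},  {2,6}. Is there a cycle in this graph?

|V| = 13, |E| = 15, number of components = 1.
One cycle is 1-13-8-11-1.

Yes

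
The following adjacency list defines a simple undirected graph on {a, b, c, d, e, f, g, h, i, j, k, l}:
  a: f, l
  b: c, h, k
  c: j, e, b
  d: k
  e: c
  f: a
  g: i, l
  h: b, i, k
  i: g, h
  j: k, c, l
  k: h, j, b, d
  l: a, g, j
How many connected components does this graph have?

Component: {a, b, c, d, e, f, g, h, i, j, k, l}

1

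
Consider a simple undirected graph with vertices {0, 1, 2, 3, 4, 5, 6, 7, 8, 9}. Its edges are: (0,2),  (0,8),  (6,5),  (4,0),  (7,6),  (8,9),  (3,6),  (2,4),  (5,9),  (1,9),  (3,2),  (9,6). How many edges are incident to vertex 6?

Neighbors of 6: 3, 5, 7, 9.

4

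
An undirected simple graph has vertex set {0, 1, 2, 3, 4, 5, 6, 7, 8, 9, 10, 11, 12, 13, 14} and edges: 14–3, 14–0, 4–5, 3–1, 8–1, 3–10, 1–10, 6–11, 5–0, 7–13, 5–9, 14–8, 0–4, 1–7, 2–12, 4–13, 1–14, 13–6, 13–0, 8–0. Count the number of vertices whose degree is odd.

10

Degrees: 0:5, 1:5, 2:1, 3:3, 4:3, 5:3, 6:2, 7:2, 8:3, 9:1, 10:2, 11:1, 12:1, 13:4, 14:4
Odd-degree vertices: 0, 1, 2, 3, 4, 5, 8, 9, 11, 12.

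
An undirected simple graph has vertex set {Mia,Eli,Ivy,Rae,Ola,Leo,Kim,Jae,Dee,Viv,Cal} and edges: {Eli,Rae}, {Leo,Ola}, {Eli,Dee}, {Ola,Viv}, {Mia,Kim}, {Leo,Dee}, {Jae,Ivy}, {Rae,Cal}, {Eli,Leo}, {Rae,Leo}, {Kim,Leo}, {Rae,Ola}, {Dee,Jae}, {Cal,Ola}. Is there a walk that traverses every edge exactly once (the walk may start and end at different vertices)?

No

Degrees: Mia:1, Eli:3, Ivy:1, Rae:4, Ola:4, Leo:5, Kim:2, Jae:2, Dee:3, Viv:1, Cal:2
Odd-degree vertices: Mia, Eli, Ivy, Leo, Dee, Viv (6 total).
An Eulerian trail requires 0 or 2 odd-degree vertices; here there are 6.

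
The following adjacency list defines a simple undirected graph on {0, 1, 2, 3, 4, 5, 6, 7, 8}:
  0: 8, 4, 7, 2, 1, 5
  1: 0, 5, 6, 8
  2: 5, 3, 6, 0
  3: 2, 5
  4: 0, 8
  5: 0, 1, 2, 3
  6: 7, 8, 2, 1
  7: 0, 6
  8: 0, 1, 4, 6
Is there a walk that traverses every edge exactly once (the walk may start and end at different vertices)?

Yes

Degrees: 0:6, 1:4, 2:4, 3:2, 4:2, 5:4, 6:4, 7:2, 8:4
Odd-degree vertices: none (0 total).
With 0 odd-degree vertices and all edges in one connected piece, an Eulerian trail exists.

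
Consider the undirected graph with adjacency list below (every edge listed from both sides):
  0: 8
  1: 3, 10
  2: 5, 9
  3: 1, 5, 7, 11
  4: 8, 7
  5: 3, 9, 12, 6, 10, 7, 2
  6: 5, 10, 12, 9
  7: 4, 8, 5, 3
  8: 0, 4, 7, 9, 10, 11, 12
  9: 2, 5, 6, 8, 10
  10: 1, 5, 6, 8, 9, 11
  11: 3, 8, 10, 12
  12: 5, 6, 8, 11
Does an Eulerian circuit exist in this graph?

No

Degrees: 0:1, 1:2, 2:2, 3:4, 4:2, 5:7, 6:4, 7:4, 8:7, 9:5, 10:6, 11:4, 12:4
Vertices with odd degree: 0, 5, 8, 9. An Eulerian circuit requires all degrees even.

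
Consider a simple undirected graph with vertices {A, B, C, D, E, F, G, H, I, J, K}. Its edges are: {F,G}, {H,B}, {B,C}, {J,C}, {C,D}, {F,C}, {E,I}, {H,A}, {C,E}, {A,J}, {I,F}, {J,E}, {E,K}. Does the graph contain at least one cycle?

|V| = 11, |E| = 13, number of components = 1.
One cycle is A-J-C-B-H-A.

Yes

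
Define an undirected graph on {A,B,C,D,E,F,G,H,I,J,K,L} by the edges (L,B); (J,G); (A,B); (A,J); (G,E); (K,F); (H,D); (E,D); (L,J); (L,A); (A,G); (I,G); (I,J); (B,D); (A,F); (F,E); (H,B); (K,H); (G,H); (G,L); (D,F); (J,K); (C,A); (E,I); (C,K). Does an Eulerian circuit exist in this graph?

Degrees: A:6, B:4, C:2, D:4, E:4, F:4, G:6, H:4, I:3, J:5, K:4, L:4
Vertices with odd degree: I, J. An Eulerian circuit requires all degrees even.

No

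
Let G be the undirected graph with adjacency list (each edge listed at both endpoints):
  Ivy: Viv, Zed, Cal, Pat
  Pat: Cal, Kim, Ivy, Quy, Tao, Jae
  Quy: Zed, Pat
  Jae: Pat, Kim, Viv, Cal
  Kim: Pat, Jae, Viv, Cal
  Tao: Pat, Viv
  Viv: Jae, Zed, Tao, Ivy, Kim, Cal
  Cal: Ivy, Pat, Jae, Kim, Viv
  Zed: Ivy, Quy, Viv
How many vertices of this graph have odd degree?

2

Degrees: Ivy:4, Pat:6, Quy:2, Jae:4, Kim:4, Tao:2, Viv:6, Cal:5, Zed:3
Odd-degree vertices: Cal, Zed.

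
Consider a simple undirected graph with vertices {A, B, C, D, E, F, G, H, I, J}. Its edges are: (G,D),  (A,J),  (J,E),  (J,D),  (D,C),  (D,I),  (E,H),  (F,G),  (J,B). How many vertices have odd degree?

6

Degrees: A:1, B:1, C:1, D:4, E:2, F:1, G:2, H:1, I:1, J:4
Odd-degree vertices: A, B, C, F, H, I.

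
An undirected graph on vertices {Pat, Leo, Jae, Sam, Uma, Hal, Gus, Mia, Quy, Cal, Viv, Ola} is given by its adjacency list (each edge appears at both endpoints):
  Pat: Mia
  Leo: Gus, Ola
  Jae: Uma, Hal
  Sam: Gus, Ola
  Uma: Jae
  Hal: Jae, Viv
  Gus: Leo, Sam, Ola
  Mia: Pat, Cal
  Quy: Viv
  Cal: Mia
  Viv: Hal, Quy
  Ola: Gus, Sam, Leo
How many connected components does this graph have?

Component: {Pat, Mia, Cal}
Component: {Leo, Sam, Gus, Ola}
Component: {Jae, Uma, Hal, Quy, Viv}

3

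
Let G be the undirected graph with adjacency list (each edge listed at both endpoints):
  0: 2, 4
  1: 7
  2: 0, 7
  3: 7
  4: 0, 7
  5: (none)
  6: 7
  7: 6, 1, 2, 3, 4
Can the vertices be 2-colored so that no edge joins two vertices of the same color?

Yes

A valid 2-coloring puts {1, 2, 3, 4, 5, 6} on one side and {0, 7} on the other; every edge crosses between the two sides.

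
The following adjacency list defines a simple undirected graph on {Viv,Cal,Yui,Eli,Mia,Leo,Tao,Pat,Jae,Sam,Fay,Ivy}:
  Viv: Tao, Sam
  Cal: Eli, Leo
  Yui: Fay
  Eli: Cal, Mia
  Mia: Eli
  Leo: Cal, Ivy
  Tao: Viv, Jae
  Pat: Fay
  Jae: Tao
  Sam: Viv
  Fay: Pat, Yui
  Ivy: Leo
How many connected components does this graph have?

3

Component: {Yui, Pat, Fay}
Component: {Viv, Tao, Jae, Sam}
Component: {Cal, Eli, Mia, Leo, Ivy}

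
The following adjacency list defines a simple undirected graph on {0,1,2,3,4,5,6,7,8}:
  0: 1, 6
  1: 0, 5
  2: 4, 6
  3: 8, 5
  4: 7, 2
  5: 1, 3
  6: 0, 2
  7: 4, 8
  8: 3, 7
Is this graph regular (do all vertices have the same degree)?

Yes

Degrees: 0:2, 1:2, 2:2, 3:2, 4:2, 5:2, 6:2, 7:2, 8:2
Every vertex has degree 2, so the graph is 2-regular.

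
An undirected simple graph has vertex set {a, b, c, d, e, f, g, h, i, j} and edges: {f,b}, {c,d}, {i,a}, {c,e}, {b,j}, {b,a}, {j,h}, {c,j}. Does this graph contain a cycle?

The graph has 10 vertices, 8 edges, and 2 connected components.
Since 8 = 10 - 2, the graph is a forest and contains no cycle.

No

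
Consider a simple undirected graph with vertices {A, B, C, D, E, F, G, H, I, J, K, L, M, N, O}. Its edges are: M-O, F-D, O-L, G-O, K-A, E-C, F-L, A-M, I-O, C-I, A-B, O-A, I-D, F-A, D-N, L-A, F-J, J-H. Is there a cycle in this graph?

Yes

|V| = 15, |E| = 18, number of components = 1.
Since 18 > 15 - 1, a cycle must exist; for instance A-O-I-D-F-A.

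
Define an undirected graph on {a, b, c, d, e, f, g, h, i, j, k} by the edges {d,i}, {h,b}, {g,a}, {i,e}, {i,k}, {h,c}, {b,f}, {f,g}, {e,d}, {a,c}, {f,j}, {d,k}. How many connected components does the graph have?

2

Component: {d, e, i, k}
Component: {a, b, c, f, g, h, j}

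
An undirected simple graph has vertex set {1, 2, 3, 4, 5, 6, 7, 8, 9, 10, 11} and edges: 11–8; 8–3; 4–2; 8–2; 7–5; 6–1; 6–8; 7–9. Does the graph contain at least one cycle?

No

|V| = 11, |E| = 8, number of components = 3.
Since 8 = 11 - 3, the graph is a forest and contains no cycle.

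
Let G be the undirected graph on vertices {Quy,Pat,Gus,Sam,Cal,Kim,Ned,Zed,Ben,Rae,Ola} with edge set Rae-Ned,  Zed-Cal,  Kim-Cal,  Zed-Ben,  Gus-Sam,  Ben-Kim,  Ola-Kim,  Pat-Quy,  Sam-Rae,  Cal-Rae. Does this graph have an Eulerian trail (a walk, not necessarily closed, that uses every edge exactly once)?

No

Degrees: Quy:1, Pat:1, Gus:1, Sam:2, Cal:3, Kim:3, Ned:1, Zed:2, Ben:2, Rae:3, Ola:1
Odd-degree vertices: Quy, Pat, Gus, Cal, Kim, Ned, Rae, Ola (8 total).
With 8 odd-degree vertices (more than two), no single trail can use every edge.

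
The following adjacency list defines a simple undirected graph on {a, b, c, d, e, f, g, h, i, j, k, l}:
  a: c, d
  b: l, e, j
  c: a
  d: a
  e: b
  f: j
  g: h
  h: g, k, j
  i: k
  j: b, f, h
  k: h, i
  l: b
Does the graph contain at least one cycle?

No

|V| = 12, |E| = 10, number of components = 2.
Since 10 = 12 - 2, the graph is a forest and contains no cycle.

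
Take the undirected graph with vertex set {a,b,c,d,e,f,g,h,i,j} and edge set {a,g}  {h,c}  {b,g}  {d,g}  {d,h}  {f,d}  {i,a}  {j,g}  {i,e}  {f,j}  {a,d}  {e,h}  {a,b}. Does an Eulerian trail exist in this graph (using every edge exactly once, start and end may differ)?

Yes

Degrees: a:4, b:2, c:1, d:4, e:2, f:2, g:4, h:3, i:2, j:2
Odd-degree vertices: c, h (2 total).
The non-isolated vertices are connected and exactly 2 have odd degree, so an Eulerian trail exists (from c to h).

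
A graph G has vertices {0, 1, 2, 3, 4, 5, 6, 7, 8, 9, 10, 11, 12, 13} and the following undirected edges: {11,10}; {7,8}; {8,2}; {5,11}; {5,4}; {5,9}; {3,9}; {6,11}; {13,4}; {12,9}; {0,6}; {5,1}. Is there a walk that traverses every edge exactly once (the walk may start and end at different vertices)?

Degrees: 0:1, 1:1, 2:1, 3:1, 4:2, 5:4, 6:2, 7:1, 8:2, 9:3, 10:1, 11:3, 12:1, 13:1
Odd-degree vertices: 0, 1, 2, 3, 7, 9, 10, 11, 12, 13 (10 total).
An Eulerian trail requires 0 or 2 odd-degree vertices; here there are 10.

No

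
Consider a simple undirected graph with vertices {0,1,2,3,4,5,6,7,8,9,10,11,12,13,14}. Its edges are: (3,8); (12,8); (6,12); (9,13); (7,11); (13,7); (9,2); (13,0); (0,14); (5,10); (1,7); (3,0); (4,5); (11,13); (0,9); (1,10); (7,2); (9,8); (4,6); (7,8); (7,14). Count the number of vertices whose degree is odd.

Degrees: 0:4, 1:2, 2:2, 3:2, 4:2, 5:2, 6:2, 7:6, 8:4, 9:4, 10:2, 11:2, 12:2, 13:4, 14:2
Odd-degree vertices: none.

0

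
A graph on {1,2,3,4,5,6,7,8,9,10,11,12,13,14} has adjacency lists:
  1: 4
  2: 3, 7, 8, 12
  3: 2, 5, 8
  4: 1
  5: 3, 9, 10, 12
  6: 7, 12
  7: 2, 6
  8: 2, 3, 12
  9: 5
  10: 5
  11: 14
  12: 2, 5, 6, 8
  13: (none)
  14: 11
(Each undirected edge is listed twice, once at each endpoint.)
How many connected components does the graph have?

4

Component: {13}
Component: {1, 4}
Component: {11, 14}
Component: {2, 3, 5, 6, 7, 8, 9, 10, 12}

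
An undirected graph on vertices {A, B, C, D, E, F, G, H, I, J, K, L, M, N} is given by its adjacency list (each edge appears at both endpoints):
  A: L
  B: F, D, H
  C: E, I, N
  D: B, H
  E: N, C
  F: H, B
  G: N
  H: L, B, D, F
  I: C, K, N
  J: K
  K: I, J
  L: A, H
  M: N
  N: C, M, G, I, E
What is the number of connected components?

Component: {A, B, D, F, H, L}
Component: {C, E, G, I, J, K, M, N}

2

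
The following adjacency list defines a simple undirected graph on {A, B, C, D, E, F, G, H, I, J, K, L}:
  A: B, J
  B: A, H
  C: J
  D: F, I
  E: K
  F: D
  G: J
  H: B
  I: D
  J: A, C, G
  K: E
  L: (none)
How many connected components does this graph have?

Component: {L}
Component: {E, K}
Component: {D, F, I}
Component: {A, B, C, G, H, J}

4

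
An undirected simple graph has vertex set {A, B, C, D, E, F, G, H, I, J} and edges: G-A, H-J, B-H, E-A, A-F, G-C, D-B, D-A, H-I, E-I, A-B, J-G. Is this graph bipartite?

D-B-A-D is an odd cycle (length 3), and a bipartite graph can contain only even cycles.

No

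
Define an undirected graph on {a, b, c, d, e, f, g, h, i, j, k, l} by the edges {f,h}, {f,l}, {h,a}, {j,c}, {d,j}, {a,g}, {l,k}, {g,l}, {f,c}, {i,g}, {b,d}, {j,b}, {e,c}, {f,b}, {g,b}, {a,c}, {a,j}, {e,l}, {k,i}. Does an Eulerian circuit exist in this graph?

Yes

Degrees: a:4, b:4, c:4, d:2, e:2, f:4, g:4, h:2, i:2, j:4, k:2, l:4
Every vertex has even degree and the edges form a single connected piece, so an Eulerian circuit exists.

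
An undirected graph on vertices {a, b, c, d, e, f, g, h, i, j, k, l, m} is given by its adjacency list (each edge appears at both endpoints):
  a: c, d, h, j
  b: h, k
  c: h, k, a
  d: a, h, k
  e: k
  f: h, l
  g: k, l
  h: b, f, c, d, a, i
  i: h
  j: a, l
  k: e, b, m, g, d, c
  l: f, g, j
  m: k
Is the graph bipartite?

h-a-c-h is an odd cycle (length 3), and a bipartite graph can contain only even cycles.

No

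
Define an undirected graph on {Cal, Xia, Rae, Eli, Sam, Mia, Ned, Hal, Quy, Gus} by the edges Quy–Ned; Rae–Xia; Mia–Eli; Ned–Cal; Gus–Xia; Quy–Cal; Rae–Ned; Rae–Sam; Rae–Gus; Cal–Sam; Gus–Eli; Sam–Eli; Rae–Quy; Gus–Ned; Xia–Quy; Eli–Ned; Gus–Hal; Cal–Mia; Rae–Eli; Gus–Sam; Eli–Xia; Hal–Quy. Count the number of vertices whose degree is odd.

2

Degrees: Cal:4, Xia:4, Rae:6, Eli:6, Sam:4, Mia:2, Ned:5, Hal:2, Quy:5, Gus:6
Odd-degree vertices: Ned, Quy.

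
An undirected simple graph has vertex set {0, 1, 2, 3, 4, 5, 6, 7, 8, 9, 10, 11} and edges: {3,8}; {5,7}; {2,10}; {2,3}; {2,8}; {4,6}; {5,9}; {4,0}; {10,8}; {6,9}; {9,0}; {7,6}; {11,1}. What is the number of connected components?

3

Component: {1, 11}
Component: {2, 3, 8, 10}
Component: {0, 4, 5, 6, 7, 9}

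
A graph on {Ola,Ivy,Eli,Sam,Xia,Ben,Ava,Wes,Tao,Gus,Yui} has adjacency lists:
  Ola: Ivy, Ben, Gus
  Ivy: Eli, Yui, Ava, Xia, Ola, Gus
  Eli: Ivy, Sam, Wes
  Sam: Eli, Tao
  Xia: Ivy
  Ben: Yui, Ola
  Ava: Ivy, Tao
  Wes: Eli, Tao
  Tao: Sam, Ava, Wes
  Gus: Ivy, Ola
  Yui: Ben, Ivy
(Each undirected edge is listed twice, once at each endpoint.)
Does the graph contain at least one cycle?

|V| = 11, |E| = 14, number of components = 1.
One cycle is Ivy-Ava-Tao-Wes-Eli-Ivy.

Yes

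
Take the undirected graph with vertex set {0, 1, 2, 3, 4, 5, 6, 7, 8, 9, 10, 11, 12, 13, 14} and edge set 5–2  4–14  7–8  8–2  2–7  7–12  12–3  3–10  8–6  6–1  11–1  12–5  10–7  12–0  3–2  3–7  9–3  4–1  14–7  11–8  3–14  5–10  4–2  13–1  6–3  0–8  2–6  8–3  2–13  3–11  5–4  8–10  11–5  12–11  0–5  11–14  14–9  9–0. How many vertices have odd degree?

Degrees: 0:4, 1:4, 2:7, 3:9, 4:4, 5:6, 6:4, 7:6, 8:7, 9:3, 10:4, 11:6, 12:5, 13:2, 14:5
Odd-degree vertices: 2, 3, 8, 9, 12, 14.

6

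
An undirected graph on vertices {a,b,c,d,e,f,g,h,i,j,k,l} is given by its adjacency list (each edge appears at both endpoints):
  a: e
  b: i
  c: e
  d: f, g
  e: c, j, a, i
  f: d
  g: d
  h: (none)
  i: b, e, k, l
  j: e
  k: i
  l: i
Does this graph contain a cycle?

No

The graph has 12 vertices, 9 edges, and 3 connected components.
Since 9 = 12 - 3, the graph is a forest and contains no cycle.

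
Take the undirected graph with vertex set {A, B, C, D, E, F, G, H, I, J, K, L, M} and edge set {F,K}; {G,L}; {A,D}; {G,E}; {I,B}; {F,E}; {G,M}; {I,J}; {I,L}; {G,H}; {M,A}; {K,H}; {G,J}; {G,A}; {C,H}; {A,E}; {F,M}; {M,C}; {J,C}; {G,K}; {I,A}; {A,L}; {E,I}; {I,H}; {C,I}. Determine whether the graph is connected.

Starting from A and exploring outward reaches every vertex (A, E, M, D, L, I, G, F, C, J, H, B, K); the graph is connected.

Yes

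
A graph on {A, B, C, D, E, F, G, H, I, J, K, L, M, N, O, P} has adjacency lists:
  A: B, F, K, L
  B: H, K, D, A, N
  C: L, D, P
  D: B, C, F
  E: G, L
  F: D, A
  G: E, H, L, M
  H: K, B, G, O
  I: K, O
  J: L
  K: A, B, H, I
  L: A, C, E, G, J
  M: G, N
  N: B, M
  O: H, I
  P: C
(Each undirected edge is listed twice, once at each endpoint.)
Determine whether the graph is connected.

Starting from A and exploring outward reaches every vertex (A, B, L, F, K, D, N, H, G, E, J, C, I, M, O, P); the graph is connected.

Yes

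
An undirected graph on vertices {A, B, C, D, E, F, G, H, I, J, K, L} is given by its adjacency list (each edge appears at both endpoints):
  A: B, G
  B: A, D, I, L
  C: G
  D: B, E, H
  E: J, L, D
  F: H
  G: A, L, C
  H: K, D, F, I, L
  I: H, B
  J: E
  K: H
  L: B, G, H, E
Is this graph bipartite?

Yes

A valid 2-coloring puts {B, E, G, H} on one side and {A, C, D, F, I, J, K, L} on the other; every edge crosses between the two sides.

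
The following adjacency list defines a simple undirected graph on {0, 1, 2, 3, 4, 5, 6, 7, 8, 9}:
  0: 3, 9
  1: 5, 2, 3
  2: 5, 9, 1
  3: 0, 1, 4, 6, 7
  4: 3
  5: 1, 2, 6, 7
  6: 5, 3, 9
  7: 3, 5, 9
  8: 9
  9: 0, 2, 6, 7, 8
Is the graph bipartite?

No

2-1-3-7-9-2 is an odd cycle (length 5), and a bipartite graph can contain only even cycles.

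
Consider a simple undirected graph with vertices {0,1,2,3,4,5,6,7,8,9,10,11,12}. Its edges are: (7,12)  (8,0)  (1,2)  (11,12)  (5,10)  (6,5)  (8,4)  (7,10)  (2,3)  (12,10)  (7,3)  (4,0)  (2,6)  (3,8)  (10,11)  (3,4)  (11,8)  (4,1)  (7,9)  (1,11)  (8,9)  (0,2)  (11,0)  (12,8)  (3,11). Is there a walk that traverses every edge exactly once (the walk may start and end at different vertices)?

Yes

Degrees: 0:4, 1:3, 2:4, 3:5, 4:4, 5:2, 6:2, 7:4, 8:6, 9:2, 10:4, 11:6, 12:4
Odd-degree vertices: 1, 3 (2 total).
The non-isolated vertices are connected and exactly 2 have odd degree, so an Eulerian trail exists (from 1 to 3).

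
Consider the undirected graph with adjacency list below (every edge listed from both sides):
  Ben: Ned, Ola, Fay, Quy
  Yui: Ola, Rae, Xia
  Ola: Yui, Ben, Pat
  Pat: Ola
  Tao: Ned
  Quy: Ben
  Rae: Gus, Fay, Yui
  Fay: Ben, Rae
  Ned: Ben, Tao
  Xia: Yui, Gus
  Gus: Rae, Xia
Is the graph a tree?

The graph has 11 vertices and 12 edges.
Connected but with 12 > 10 edges, so it has a cycle and is not a tree.

No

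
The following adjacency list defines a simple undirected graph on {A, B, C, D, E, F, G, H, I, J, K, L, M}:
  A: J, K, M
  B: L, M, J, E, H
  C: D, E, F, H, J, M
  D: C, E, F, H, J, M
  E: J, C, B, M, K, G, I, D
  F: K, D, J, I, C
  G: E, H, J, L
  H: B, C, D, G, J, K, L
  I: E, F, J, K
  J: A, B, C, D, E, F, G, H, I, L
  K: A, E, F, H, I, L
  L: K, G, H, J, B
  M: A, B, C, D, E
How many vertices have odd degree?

Degrees: A:3, B:5, C:6, D:6, E:8, F:5, G:4, H:7, I:4, J:10, K:6, L:5, M:5
Odd-degree vertices: A, B, F, H, L, M.

6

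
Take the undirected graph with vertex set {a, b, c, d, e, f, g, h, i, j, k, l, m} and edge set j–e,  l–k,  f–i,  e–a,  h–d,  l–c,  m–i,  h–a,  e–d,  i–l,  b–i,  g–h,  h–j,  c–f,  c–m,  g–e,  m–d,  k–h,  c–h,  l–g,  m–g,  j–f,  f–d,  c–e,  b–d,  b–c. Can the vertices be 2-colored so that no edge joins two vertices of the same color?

Yes

Color {b, e, f, h, l, m} black and {a, c, d, g, i, j, k} white. No edge joins two same-colored vertices, so the graph is bipartite.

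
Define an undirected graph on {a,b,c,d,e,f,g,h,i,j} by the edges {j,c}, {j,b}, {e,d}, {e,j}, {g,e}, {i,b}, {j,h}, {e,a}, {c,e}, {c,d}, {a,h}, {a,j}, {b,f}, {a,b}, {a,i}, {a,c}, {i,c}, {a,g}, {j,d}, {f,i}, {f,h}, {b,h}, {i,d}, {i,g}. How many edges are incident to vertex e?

Neighbors of e: a, c, d, g, j.

5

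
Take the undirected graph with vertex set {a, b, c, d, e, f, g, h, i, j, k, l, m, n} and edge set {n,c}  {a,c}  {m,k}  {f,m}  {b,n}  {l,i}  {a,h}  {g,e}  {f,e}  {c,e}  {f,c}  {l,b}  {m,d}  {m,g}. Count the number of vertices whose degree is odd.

6

Degrees: a:2, b:2, c:4, d:1, e:3, f:3, g:2, h:1, i:1, j:0, k:1, l:2, m:4, n:2
Odd-degree vertices: d, e, f, h, i, k.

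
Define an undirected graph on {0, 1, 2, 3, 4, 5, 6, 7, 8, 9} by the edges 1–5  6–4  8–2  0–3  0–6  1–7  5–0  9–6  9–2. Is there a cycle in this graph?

The graph has 10 vertices, 9 edges, and 1 connected component.
A forest on 10 vertices with 1 component has exactly 9 edges, which matches — so no cycle.

No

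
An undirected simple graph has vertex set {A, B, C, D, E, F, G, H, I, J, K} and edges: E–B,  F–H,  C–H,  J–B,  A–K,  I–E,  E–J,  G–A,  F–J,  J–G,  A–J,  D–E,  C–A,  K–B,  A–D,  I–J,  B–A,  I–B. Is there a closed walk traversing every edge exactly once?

No

Degrees: A:6, B:5, C:2, D:2, E:4, F:2, G:2, H:2, I:3, J:6, K:2
Vertices with odd degree: B, I. An Eulerian circuit requires all degrees even.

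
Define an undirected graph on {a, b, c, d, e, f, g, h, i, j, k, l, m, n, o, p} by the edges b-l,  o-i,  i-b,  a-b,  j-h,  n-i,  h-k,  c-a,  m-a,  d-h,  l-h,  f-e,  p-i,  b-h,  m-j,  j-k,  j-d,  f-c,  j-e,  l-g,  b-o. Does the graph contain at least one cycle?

|V| = 16, |E| = 21, number of components = 1.
Since 21 > 16 - 1, a cycle must exist; for instance b-o-i-b.

Yes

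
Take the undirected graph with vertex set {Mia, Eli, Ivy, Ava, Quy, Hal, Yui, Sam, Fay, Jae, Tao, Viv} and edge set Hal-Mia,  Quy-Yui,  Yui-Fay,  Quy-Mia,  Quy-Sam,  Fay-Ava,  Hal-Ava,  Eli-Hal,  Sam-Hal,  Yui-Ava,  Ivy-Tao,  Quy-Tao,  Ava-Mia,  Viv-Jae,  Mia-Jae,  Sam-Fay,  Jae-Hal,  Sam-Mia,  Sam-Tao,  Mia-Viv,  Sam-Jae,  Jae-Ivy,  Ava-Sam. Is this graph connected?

Starting from Mia and exploring outward reaches every vertex (Mia, Ava, Sam, Jae, Viv, Hal, Quy, Yui, Fay, Tao, Ivy, Eli); the graph is connected.

Yes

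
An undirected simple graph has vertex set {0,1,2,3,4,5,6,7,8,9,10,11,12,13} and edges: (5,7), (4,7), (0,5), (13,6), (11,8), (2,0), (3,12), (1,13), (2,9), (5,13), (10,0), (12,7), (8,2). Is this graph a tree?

The graph has 14 vertices and 13 edges.
It is connected with exactly 13 edges, hence acyclic — it is a tree.

Yes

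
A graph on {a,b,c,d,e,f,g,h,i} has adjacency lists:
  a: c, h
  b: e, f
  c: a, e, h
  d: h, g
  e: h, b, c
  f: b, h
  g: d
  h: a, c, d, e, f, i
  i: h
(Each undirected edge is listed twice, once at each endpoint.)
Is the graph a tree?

The graph has 9 vertices and 11 edges.
A tree on 9 vertices has exactly 8 edges; this graph has 11, so it contains a cycle and is not a tree.

No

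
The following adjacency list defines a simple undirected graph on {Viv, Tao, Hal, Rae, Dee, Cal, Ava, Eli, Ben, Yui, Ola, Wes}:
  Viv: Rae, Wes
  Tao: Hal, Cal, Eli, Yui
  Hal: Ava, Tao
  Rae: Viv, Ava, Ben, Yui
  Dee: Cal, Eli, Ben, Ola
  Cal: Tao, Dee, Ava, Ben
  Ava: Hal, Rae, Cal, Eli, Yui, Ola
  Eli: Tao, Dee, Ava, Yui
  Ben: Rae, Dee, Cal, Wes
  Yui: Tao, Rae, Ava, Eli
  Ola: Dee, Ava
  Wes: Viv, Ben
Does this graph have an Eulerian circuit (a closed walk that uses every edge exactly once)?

Yes

Degrees: Viv:2, Tao:4, Hal:2, Rae:4, Dee:4, Cal:4, Ava:6, Eli:4, Ben:4, Yui:4, Ola:2, Wes:2
All degrees are even and the non-isolated vertices are connected — an Eulerian circuit exists.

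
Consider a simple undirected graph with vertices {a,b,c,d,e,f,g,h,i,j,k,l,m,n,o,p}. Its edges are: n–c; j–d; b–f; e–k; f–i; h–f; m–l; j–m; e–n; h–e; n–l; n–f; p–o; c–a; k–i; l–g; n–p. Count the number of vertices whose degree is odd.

Degrees: a:1, b:1, c:2, d:1, e:3, f:4, g:1, h:2, i:2, j:2, k:2, l:3, m:2, n:5, o:1, p:2
Odd-degree vertices: a, b, d, e, g, l, n, o.

8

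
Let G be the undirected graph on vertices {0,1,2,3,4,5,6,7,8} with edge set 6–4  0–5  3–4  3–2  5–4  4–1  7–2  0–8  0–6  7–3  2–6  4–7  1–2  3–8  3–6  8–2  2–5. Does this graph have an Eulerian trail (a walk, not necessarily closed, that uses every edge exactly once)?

Degrees: 0:3, 1:2, 2:6, 3:5, 4:5, 5:3, 6:4, 7:3, 8:3
Odd-degree vertices: 0, 3, 4, 5, 7, 8 (6 total).
An Eulerian trail requires 0 or 2 odd-degree vertices; here there are 6.

No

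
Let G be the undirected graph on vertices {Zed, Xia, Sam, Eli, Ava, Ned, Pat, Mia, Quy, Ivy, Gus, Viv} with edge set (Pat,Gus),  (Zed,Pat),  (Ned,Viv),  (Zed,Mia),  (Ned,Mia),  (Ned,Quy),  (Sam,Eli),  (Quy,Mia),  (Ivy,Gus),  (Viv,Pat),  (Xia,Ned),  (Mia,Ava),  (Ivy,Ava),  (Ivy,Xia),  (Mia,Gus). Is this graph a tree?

|V| = 12, |E| = 15.
It is not connected, so it is not a tree.

No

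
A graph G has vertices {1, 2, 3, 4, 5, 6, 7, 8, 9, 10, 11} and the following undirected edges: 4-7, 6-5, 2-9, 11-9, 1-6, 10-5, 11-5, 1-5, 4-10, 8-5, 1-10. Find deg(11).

2

Neighbors of 11: 5, 9.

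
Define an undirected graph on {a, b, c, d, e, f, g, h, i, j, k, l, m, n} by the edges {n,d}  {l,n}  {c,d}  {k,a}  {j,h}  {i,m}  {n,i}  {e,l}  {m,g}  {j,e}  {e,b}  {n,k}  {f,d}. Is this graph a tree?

Yes

The graph has 14 vertices and 13 edges.
It is connected with exactly 13 edges, hence acyclic — it is a tree.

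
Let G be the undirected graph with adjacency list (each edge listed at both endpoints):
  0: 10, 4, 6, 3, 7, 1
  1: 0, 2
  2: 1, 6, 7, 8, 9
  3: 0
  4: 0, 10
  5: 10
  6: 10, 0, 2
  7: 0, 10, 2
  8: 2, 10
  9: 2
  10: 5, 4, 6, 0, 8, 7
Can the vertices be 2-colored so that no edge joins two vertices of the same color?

4-0-10-4 is an odd cycle (length 3), and a bipartite graph can contain only even cycles.

No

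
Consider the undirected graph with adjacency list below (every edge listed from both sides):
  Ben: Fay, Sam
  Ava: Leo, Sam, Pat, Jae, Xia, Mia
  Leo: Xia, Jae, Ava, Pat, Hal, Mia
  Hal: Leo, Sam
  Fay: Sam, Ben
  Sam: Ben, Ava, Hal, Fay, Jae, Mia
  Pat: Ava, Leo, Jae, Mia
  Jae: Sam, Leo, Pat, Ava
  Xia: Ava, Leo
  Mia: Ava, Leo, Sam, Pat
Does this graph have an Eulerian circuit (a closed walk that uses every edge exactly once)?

Degrees: Ben:2, Ava:6, Leo:6, Hal:2, Fay:2, Sam:6, Pat:4, Jae:4, Xia:2, Mia:4
Every vertex has even degree and the edges form a single connected piece, so an Eulerian circuit exists.

Yes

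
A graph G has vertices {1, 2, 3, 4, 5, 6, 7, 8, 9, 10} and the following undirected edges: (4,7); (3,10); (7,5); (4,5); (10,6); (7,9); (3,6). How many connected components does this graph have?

Component: {1}
Component: {2}
Component: {8}
Component: {3, 6, 10}
Component: {4, 5, 7, 9}

5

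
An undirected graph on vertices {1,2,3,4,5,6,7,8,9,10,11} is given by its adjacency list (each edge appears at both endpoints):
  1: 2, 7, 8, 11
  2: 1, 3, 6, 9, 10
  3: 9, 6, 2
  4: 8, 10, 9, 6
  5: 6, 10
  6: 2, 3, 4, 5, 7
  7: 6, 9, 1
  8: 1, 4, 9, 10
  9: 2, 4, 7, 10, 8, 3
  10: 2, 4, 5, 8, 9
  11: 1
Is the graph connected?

Yes

A breadth-first search from 1 visits 1, 8, 11, 7, 2, 10, 9, 4, 6, 3, 5 — all 11 vertices — so the graph is connected.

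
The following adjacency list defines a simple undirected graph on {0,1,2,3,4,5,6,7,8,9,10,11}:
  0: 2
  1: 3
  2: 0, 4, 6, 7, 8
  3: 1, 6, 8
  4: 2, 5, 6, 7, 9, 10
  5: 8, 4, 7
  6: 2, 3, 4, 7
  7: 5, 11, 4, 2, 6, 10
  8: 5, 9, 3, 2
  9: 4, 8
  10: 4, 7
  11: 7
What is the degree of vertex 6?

4

Neighbors of 6: 2, 3, 4, 7.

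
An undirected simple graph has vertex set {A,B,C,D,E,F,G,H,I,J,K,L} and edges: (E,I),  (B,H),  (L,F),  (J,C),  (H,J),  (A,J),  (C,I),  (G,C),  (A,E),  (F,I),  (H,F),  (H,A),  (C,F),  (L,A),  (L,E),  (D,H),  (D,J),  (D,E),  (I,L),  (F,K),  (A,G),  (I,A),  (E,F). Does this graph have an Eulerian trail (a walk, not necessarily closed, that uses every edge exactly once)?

Degrees: A:6, B:1, C:4, D:3, E:5, F:6, G:2, H:5, I:5, J:4, K:1, L:4
Odd-degree vertices: B, D, E, H, I, K (6 total).
With 6 odd-degree vertices (more than two), no single trail can use every edge.

No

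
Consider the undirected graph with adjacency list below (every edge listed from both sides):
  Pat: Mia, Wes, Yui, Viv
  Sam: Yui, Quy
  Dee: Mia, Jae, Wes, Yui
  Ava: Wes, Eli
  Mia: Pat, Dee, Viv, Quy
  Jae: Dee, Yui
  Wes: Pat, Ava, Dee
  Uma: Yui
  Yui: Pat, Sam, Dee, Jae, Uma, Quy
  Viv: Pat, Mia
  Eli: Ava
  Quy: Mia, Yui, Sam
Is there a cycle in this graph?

|V| = 12, |E| = 17, number of components = 1.
One cycle is Dee-Yui-Jae-Dee.

Yes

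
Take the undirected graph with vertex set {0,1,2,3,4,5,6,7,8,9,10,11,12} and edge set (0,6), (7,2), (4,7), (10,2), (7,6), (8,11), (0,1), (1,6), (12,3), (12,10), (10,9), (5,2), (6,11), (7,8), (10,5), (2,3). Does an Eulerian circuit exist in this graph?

No

Degrees: 0:2, 1:2, 2:4, 3:2, 4:1, 5:2, 6:4, 7:4, 8:2, 9:1, 10:4, 11:2, 12:2
Vertices with odd degree: 4, 9. An Eulerian circuit requires all degrees even.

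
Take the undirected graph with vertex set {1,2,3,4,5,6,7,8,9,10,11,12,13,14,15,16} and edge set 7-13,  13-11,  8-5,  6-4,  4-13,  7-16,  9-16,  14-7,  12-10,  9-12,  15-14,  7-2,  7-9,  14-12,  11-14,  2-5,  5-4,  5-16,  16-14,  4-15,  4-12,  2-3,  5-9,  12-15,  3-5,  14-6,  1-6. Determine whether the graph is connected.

Yes

A breadth-first search from 1 visits 1, 6, 14, 4, 16, 11, 12, 15, 7, 5, 13, 9, 10, 2, 8, 3 — all 16 vertices — so the graph is connected.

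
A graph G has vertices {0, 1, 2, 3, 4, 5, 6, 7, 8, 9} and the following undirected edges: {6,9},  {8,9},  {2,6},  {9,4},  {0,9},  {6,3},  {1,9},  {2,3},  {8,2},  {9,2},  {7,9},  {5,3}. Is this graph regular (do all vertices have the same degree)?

Degrees: 0:1, 1:1, 2:4, 3:3, 4:1, 5:1, 6:3, 7:1, 8:2, 9:7
Degrees are not all equal (e.g. deg(0)=1 but deg(9)=7); not regular.

No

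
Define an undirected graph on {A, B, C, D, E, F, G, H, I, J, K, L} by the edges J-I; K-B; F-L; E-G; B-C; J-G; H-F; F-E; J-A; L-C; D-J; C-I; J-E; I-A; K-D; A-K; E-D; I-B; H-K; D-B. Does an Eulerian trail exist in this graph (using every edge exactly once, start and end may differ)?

No

Degrees: A:3, B:4, C:3, D:4, E:4, F:3, G:2, H:2, I:4, J:5, K:4, L:2
Odd-degree vertices: A, C, F, J (4 total).
With 4 odd-degree vertices (more than two), no single trail can use every edge.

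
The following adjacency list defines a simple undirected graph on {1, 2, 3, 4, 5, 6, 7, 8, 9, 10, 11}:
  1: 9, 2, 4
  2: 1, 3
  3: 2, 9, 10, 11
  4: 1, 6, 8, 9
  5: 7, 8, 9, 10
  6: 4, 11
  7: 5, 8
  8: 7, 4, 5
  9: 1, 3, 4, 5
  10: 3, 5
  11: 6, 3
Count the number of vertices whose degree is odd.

Degrees: 1:3, 2:2, 3:4, 4:4, 5:4, 6:2, 7:2, 8:3, 9:4, 10:2, 11:2
Odd-degree vertices: 1, 8.

2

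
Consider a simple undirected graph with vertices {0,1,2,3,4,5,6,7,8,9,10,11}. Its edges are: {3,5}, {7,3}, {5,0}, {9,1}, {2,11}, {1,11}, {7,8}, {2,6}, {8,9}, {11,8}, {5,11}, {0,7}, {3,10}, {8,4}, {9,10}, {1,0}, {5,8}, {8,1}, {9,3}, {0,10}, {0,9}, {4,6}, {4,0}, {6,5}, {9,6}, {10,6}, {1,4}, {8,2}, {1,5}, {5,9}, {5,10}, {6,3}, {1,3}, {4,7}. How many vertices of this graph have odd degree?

6

Degrees: 0:6, 1:7, 2:3, 3:6, 4:5, 5:8, 6:6, 7:4, 8:7, 9:7, 10:5, 11:4
Odd-degree vertices: 1, 2, 4, 8, 9, 10.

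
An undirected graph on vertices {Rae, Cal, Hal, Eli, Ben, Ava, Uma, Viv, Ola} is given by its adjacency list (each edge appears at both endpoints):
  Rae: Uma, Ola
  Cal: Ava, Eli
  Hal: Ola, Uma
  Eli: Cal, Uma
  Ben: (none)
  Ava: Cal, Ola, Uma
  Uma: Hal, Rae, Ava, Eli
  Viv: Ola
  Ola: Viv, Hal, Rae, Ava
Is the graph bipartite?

Partition the vertices as {Cal, Ben, Uma, Ola} vs {Rae, Hal, Eli, Ava, Viv}. Each listed edge has one endpoint in each part, so the graph is bipartite.

Yes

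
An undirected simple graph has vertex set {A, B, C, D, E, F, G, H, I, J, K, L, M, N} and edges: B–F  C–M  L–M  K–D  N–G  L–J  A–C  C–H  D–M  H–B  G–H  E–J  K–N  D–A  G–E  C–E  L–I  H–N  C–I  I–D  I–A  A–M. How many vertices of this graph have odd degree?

Degrees: A:4, B:2, C:5, D:4, E:3, F:1, G:3, H:4, I:4, J:2, K:2, L:3, M:4, N:3
Odd-degree vertices: C, E, F, G, L, N.

6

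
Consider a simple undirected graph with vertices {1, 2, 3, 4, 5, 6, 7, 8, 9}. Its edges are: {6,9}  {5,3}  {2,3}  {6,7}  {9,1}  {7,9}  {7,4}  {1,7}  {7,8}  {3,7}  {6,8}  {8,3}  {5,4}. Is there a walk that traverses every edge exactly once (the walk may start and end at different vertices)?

Degrees: 1:2, 2:1, 3:4, 4:2, 5:2, 6:3, 7:6, 8:3, 9:3
Odd-degree vertices: 2, 6, 8, 9 (4 total).
With 4 odd-degree vertices (more than two), no single trail can use every edge.

No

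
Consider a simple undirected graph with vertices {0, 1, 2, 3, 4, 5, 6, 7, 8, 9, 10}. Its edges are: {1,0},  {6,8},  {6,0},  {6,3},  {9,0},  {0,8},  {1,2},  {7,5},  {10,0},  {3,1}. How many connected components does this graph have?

3

Component: {4}
Component: {5, 7}
Component: {0, 1, 2, 3, 6, 8, 9, 10}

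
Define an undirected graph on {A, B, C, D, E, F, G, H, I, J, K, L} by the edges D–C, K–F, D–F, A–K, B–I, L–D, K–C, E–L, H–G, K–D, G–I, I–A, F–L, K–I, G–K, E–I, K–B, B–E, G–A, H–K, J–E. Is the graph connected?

Starting from A and exploring outward reaches every vertex (A, G, I, K, H, E, B, D, F, C, L, J); the graph is connected.

Yes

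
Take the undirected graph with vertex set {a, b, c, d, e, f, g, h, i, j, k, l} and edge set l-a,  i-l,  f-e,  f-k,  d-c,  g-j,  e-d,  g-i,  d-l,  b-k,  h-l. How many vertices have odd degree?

Degrees: a:1, b:1, c:1, d:3, e:2, f:2, g:2, h:1, i:2, j:1, k:2, l:4
Odd-degree vertices: a, b, c, d, h, j.

6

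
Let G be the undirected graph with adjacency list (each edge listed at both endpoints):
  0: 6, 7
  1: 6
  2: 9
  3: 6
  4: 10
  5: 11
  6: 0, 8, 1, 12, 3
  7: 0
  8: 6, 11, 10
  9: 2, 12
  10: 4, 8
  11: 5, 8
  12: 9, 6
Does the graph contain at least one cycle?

|V| = 13, |E| = 12, number of components = 1.
Since 12 = 13 - 1, the graph is a forest and contains no cycle.

No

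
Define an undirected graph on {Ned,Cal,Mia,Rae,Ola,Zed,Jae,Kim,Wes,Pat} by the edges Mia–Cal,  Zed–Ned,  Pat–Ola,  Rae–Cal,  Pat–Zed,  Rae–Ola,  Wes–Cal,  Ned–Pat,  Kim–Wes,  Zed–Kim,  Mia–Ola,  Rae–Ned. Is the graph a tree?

|V| = 10, |E| = 12.
It splits into 2 components, so it cannot be a tree.

No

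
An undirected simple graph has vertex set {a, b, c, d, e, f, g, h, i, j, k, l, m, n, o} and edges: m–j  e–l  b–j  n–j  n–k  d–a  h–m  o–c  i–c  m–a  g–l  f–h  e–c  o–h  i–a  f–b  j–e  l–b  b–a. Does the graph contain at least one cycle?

The graph has 15 vertices, 19 edges, and 1 connected component.
Since 19 > 15 - 1, a cycle must exist; for instance b-j-e-c-o-h-f-b.

Yes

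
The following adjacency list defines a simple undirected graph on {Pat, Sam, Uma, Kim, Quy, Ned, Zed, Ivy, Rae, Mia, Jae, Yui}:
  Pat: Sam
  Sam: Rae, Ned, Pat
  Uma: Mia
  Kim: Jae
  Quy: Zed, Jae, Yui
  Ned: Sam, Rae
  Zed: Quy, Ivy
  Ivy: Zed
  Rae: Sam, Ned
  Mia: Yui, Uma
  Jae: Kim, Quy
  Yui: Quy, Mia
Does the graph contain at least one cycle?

Yes

The graph has 12 vertices, 11 edges, and 2 connected components.
One cycle is Sam-Ned-Rae-Sam.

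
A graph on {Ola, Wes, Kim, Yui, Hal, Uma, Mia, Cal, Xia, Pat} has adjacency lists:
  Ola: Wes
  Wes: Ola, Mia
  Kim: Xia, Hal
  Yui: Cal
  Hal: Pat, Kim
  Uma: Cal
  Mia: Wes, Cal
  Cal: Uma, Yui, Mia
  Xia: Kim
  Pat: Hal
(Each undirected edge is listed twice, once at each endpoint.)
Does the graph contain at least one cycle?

The graph has 10 vertices, 8 edges, and 2 connected components.
Since 8 = 10 - 2, the graph is a forest and contains no cycle.

No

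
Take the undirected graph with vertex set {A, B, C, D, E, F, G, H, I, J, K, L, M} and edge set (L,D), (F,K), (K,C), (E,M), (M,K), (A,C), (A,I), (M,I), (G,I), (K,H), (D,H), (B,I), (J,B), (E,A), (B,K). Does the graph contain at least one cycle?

The graph has 13 vertices, 15 edges, and 1 connected component.
One cycle is K-M-I-B-K.

Yes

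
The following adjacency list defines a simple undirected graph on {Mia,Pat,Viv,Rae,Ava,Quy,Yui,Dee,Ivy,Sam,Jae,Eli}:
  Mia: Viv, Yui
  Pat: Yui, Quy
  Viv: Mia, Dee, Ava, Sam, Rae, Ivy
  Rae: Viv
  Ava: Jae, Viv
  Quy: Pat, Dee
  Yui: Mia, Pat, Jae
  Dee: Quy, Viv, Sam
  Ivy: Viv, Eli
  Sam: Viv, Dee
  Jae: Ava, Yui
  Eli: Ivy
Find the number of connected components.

1

Component: {Mia, Pat, Viv, Rae, Ava, Quy, Yui, Dee, Ivy, Sam, Jae, Eli}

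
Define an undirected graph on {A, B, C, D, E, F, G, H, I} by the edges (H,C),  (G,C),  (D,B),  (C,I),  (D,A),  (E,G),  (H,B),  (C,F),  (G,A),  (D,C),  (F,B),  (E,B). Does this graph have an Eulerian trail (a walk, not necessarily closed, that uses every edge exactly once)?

Degrees: A:2, B:4, C:5, D:3, E:2, F:2, G:3, H:2, I:1
Odd-degree vertices: C, D, G, I (4 total).
With 4 odd-degree vertices (more than two), no single trail can use every edge.

No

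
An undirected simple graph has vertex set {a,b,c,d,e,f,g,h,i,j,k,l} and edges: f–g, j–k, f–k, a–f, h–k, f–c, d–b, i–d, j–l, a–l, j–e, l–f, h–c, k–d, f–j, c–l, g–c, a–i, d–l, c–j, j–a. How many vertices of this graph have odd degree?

4

Degrees: a:4, b:1, c:5, d:4, e:1, f:6, g:2, h:2, i:2, j:6, k:4, l:5
Odd-degree vertices: b, c, e, l.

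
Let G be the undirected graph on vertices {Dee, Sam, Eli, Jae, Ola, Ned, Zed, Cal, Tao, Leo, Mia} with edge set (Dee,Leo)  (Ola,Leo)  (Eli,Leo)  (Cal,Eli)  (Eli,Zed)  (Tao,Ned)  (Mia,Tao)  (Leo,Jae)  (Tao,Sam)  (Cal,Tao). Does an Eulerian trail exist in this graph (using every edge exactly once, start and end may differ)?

Degrees: Dee:1, Sam:1, Eli:3, Jae:1, Ola:1, Ned:1, Zed:1, Cal:2, Tao:4, Leo:4, Mia:1
Odd-degree vertices: Dee, Sam, Eli, Jae, Ola, Ned, Zed, Mia (8 total).
An Eulerian trail requires 0 or 2 odd-degree vertices; here there are 8.

No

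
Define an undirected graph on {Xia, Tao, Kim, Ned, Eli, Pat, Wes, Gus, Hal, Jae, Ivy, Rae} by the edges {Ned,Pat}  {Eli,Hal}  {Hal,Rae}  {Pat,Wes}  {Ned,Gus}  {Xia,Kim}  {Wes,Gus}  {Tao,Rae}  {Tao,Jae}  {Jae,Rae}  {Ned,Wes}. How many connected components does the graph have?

Component: {Ivy}
Component: {Xia, Kim}
Component: {Ned, Pat, Wes, Gus}
Component: {Tao, Eli, Hal, Jae, Rae}

4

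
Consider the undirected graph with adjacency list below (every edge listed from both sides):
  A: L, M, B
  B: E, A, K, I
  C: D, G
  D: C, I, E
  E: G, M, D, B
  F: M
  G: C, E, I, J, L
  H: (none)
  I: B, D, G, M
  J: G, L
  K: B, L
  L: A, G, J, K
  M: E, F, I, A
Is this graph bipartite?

The cycle J-G-L-J has length 3, which is odd, so the graph is not bipartite.

No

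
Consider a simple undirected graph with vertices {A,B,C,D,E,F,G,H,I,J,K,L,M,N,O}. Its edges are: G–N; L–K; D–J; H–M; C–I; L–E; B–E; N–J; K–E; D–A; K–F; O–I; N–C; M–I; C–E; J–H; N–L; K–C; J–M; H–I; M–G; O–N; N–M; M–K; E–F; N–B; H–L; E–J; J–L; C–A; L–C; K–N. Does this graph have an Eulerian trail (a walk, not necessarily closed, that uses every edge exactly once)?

Degrees: A:2, B:2, C:6, D:2, E:6, F:2, G:2, H:4, I:4, J:6, K:6, L:6, M:6, N:8, O:2
Odd-degree vertices: none (0 total).
With 0 odd-degree vertices and all edges in one connected piece, an Eulerian trail exists.

Yes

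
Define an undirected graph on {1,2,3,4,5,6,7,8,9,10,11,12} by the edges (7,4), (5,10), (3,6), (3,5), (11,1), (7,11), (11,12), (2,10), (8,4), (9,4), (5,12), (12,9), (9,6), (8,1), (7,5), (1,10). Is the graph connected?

Yes

Starting from 1 and exploring outward reaches every vertex (1, 11, 10, 8, 7, 12, 5, 2, 4, 9, 3, 6); the graph is connected.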